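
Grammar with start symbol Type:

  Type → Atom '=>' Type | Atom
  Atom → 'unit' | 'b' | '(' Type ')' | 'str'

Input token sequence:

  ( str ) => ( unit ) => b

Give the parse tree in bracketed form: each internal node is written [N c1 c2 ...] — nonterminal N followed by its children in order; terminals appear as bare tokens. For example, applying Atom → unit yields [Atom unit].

[Type [Atom ( [Type [Atom str]] )] => [Type [Atom ( [Type [Atom unit]] )] => [Type [Atom b]]]]

Type
Atom => Type
( Type ) => Type
( Atom ) => Type
( str ) => Type
( str ) => Atom => Type
( str ) => ( Type ) => Type
( str ) => ( Atom ) => Type
( str ) => ( unit ) => Type
( str ) => ( unit ) => Atom
( str ) => ( unit ) => b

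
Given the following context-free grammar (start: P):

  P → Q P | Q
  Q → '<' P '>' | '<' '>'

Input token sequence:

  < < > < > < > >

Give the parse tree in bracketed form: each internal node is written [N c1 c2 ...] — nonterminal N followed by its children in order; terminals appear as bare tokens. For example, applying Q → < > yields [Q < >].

P
Q
< P >
< Q P >
< < > P >
< < > Q P >
< < > < > P >
< < > < > Q >
< < > < > < > >

[P [Q < [P [Q < >] [P [Q < >] [P [Q < >]]]] >]]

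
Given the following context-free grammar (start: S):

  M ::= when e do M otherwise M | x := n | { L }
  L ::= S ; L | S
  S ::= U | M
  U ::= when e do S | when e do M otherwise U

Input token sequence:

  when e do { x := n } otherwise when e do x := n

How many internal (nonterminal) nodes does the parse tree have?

[S [U when e do [M { [L [S [M x := n]]] }] otherwise [U when e do [S [M x := n]]]]]

9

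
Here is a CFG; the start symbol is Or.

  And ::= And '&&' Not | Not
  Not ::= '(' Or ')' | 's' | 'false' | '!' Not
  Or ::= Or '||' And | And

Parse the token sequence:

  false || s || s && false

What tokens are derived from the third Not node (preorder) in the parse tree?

[Or [Or [Or [And [Not false]]] || [And [Not s]]] || [And [And [Not s]] && [Not false]]]

s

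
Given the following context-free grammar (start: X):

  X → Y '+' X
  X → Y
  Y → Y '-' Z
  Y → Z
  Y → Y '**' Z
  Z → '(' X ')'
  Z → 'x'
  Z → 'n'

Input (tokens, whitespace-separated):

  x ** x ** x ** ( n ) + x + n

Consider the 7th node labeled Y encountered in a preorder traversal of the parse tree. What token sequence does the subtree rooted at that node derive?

[X [Y [Y [Y [Y [Z x]] ** [Z x]] ** [Z x]] ** [Z ( [X [Y [Z n]]] )]] + [X [Y [Z x]] + [X [Y [Z n]]]]]

n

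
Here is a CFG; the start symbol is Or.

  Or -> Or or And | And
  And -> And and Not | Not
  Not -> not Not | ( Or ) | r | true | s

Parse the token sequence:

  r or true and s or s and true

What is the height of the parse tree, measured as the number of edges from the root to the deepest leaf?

5

[Or [Or [Or [And [Not r]]] or [And [And [Not true]] and [Not s]]] or [And [And [Not s]] and [Not true]]]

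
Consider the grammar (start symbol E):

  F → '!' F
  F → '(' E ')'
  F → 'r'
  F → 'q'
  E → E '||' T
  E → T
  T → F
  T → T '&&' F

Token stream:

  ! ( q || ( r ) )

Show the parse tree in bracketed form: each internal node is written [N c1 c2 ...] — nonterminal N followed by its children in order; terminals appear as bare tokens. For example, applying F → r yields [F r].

E
T
F
! F
! ( E )
! ( E || T )
! ( T || T )
! ( F || T )
! ( q || T )
! ( q || F )
! ( q || ( E ) )
! ( q || ( T ) )
! ( q || ( F ) )
! ( q || ( r ) )

[E [T [F ! [F ( [E [E [T [F q]]] || [T [F ( [E [T [F r]]] )]]] )]]]]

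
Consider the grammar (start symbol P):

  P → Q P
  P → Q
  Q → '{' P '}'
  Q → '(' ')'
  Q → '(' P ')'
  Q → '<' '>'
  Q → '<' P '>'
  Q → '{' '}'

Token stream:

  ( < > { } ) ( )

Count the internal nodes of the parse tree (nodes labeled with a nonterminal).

[P [Q ( [P [Q < >] [P [Q { }]]] )] [P [Q ( )]]]

8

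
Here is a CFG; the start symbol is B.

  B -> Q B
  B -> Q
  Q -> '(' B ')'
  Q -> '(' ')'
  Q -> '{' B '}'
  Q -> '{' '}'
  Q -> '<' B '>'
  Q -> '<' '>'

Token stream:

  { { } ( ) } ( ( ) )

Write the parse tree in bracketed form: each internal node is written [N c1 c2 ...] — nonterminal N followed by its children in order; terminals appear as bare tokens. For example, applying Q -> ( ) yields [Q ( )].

B
Q B
{ B } B
{ Q B } B
{ { } B } B
{ { } Q } B
{ { } ( ) } B
{ { } ( ) } Q
{ { } ( ) } ( B )
{ { } ( ) } ( Q )
{ { } ( ) } ( ( ) )

[B [Q { [B [Q { }] [B [Q ( )]]] }] [B [Q ( [B [Q ( )]] )]]]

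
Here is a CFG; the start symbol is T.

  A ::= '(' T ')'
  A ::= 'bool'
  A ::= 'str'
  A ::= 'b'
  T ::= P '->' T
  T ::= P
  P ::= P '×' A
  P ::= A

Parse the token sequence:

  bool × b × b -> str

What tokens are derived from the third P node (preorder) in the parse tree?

bool

[T [P [P [P [A bool]] × [A b]] × [A b]] -> [T [P [A str]]]]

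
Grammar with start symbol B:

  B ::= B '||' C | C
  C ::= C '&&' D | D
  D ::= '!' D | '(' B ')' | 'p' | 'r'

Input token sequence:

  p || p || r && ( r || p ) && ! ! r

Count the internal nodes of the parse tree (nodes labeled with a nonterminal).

[B [B [B [C [D p]]] || [C [D p]]] || [C [C [C [D r]] && [D ( [B [B [C [D r]]] || [C [D p]]] )]] && [D ! [D ! [D r]]]]]

21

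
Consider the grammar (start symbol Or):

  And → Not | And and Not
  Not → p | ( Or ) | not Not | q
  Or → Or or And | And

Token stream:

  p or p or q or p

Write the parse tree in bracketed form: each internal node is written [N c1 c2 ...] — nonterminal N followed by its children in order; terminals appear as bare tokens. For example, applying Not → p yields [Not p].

Or
Or or And
Or or And or And
Or or And or And or And
And or And or And or And
Not or And or And or And
p or And or And or And
p or Not or And or And
p or p or And or And
p or p or Not or And
p or p or q or And
p or p or q or Not
p or p or q or p

[Or [Or [Or [Or [And [Not p]]] or [And [Not p]]] or [And [Not q]]] or [And [Not p]]]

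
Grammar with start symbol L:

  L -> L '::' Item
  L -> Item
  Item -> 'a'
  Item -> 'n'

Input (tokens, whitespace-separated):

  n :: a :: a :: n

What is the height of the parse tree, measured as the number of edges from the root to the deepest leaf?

[L [L [L [L [Item n]] :: [Item a]] :: [Item a]] :: [Item n]]

5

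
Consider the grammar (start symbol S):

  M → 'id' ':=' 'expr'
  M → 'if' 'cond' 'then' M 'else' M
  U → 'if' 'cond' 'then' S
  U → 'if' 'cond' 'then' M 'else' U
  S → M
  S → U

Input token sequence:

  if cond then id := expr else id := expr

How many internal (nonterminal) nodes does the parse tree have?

[S [M if cond then [M id := expr] else [M id := expr]]]

4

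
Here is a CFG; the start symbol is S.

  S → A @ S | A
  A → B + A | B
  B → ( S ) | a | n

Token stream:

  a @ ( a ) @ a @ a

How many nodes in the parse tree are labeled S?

5

[S [A [B a]] @ [S [A [B ( [S [A [B a]]] )]] @ [S [A [B a]] @ [S [A [B a]]]]]]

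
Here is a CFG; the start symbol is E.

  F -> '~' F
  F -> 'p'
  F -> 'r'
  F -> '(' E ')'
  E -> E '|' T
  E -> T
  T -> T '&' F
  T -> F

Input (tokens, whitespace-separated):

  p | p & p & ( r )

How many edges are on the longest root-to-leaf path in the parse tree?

[E [E [T [F p]]] | [T [T [T [F p]] & [F p]] & [F ( [E [T [F r]]] )]]]

6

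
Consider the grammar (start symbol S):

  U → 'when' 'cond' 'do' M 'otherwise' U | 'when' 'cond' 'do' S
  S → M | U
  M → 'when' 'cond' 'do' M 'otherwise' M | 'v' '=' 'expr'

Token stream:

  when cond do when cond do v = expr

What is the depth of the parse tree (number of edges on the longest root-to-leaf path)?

6

[S [U when cond do [S [U when cond do [S [M v = expr]]]]]]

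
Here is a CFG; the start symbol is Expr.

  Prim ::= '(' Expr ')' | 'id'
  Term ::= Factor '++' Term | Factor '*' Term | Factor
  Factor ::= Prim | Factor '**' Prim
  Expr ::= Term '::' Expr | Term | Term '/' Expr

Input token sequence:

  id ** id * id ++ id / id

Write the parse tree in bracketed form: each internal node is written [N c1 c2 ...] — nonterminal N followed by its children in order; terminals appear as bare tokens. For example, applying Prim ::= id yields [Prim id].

[Expr [Term [Factor [Factor [Prim id]] ** [Prim id]] * [Term [Factor [Prim id]] ++ [Term [Factor [Prim id]]]]] / [Expr [Term [Factor [Prim id]]]]]

Expr
Term / Expr
Factor * Term / Expr
Factor ** Prim * Term / Expr
Prim ** Prim * Term / Expr
id ** Prim * Term / Expr
id ** id * Term / Expr
id ** id * Factor ++ Term / Expr
id ** id * Prim ++ Term / Expr
id ** id * id ++ Term / Expr
id ** id * id ++ Factor / Expr
id ** id * id ++ Prim / Expr
id ** id * id ++ id / Expr
id ** id * id ++ id / Term
id ** id * id ++ id / Factor
id ** id * id ++ id / Prim
id ** id * id ++ id / id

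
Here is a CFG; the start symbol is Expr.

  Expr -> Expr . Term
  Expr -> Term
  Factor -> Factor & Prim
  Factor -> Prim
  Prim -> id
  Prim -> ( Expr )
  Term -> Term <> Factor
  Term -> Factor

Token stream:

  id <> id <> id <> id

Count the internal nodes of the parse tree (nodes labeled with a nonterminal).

13

[Expr [Term [Term [Term [Term [Factor [Prim id]]] <> [Factor [Prim id]]] <> [Factor [Prim id]]] <> [Factor [Prim id]]]]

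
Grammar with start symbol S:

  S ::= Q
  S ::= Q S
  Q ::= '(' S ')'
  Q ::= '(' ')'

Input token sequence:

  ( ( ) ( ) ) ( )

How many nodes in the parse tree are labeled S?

4

[S [Q ( [S [Q ( )] [S [Q ( )]]] )] [S [Q ( )]]]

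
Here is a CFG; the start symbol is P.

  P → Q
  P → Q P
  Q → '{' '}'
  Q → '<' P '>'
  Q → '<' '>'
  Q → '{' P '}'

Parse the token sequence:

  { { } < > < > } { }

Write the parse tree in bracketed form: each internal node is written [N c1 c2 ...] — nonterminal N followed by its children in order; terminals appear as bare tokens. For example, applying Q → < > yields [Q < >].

[P [Q { [P [Q { }] [P [Q < >] [P [Q < >]]]] }] [P [Q { }]]]

P
Q P
{ P } P
{ Q P } P
{ { } P } P
{ { } Q P } P
{ { } < > P } P
{ { } < > Q } P
{ { } < > < > } P
{ { } < > < > } Q
{ { } < > < > } { }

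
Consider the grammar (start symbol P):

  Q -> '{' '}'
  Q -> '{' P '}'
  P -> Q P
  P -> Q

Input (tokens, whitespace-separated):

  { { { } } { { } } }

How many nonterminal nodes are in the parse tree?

[P [Q { [P [Q { [P [Q { }]] }] [P [Q { [P [Q { }]] }]]] }]]

10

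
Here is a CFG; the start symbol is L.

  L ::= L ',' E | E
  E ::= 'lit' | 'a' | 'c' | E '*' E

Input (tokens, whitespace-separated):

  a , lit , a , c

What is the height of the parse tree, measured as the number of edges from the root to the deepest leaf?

5

[L [L [L [L [E a]] , [E lit]] , [E a]] , [E c]]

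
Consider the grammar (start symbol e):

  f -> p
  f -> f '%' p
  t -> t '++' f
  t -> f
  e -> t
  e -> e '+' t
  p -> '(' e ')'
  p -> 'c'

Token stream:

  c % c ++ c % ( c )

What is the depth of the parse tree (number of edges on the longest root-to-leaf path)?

[e [t [t [f [f [p c]] % [p c]]] ++ [f [f [p c]] % [p ( [e [t [f [p c]]]] )]]]]

8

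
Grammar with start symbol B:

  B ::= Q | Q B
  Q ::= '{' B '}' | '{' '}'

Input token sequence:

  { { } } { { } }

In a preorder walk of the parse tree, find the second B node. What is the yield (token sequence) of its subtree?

{ }

[B [Q { [B [Q { }]] }] [B [Q { [B [Q { }]] }]]]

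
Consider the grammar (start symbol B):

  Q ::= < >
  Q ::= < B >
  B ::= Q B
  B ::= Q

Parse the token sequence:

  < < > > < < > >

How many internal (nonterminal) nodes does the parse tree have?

[B [Q < [B [Q < >]] >] [B [Q < [B [Q < >]] >]]]

8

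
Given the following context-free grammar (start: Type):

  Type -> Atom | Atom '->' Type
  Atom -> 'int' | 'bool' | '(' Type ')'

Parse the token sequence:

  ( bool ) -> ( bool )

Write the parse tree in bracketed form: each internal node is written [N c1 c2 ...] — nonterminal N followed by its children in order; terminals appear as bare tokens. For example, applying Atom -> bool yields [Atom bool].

Type
Atom -> Type
( Type ) -> Type
( Atom ) -> Type
( bool ) -> Type
( bool ) -> Atom
( bool ) -> ( Type )
( bool ) -> ( Atom )
( bool ) -> ( bool )

[Type [Atom ( [Type [Atom bool]] )] -> [Type [Atom ( [Type [Atom bool]] )]]]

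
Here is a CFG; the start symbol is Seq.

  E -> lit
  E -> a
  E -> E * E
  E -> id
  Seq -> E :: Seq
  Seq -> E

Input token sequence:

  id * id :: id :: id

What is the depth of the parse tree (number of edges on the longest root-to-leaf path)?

4

[Seq [E [E id] * [E id]] :: [Seq [E id] :: [Seq [E id]]]]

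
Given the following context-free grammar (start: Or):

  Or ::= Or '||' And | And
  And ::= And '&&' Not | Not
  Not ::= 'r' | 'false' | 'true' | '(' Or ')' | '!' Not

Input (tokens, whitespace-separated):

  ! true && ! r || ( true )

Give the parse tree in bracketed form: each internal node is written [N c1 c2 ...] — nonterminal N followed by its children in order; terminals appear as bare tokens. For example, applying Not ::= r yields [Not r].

[Or [Or [And [And [Not ! [Not true]]] && [Not ! [Not r]]]] || [And [Not ( [Or [And [Not true]]] )]]]

Or
Or || And
And || And
And && Not || And
Not && Not || And
! Not && Not || And
! true && Not || And
! true && ! Not || And
! true && ! r || And
! true && ! r || Not
! true && ! r || ( Or )
! true && ! r || ( And )
! true && ! r || ( Not )
! true && ! r || ( true )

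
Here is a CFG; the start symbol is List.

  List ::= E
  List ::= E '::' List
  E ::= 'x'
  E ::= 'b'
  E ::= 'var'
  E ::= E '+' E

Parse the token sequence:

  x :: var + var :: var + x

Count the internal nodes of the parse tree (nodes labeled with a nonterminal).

[List [E x] :: [List [E [E var] + [E var]] :: [List [E [E var] + [E x]]]]]

10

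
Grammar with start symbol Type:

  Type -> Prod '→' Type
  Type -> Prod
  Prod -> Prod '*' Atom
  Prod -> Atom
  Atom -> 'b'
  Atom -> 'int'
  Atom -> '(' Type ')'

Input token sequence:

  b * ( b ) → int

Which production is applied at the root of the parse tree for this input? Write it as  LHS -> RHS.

[Type [Prod [Prod [Atom b]] * [Atom ( [Type [Prod [Atom b]]] )]] → [Type [Prod [Atom int]]]]

Type -> Prod '→' Type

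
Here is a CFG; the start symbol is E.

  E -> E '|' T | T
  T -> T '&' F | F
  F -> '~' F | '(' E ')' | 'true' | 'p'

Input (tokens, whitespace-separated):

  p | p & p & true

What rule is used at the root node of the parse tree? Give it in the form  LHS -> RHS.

E -> E '|' T

[E [E [T [F p]]] | [T [T [T [F p]] & [F p]] & [F true]]]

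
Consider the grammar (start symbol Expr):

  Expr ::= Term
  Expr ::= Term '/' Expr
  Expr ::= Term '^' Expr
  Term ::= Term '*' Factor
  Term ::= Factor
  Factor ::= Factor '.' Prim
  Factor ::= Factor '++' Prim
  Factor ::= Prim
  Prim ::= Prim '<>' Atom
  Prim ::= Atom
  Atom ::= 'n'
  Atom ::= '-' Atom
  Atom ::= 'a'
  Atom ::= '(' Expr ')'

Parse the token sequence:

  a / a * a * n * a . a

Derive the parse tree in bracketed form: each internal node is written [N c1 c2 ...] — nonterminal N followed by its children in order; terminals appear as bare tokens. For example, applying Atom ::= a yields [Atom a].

[Expr [Term [Factor [Prim [Atom a]]]] / [Expr [Term [Term [Term [Term [Factor [Prim [Atom a]]]] * [Factor [Prim [Atom a]]]] * [Factor [Prim [Atom n]]]] * [Factor [Factor [Prim [Atom a]]] . [Prim [Atom a]]]]]]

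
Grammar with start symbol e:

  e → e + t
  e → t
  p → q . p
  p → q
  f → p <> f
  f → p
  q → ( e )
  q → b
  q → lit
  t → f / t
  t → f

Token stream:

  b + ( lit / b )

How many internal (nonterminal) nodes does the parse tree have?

19

[e [e [t [f [p [q b]]]]] + [t [f [p [q ( [e [t [f [p [q lit]]] / [t [f [p [q b]]]]]] )]]]]]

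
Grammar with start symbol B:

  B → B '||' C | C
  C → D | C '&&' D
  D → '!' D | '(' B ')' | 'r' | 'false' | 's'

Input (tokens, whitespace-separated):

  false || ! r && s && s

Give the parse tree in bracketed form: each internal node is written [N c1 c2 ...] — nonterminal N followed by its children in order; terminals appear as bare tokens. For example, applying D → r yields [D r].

[B [B [C [D false]]] || [C [C [C [D ! [D r]]] && [D s]] && [D s]]]

B
B || C
C || C
D || C
false || C
false || C && D
false || C && D && D
false || D && D && D
false || ! D && D && D
false || ! r && D && D
false || ! r && s && D
false || ! r && s && s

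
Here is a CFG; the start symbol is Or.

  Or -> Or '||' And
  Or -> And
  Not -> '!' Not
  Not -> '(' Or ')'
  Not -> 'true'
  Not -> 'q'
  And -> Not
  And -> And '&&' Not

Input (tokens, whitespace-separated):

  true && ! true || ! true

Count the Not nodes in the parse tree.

[Or [Or [And [And [Not true]] && [Not ! [Not true]]]] || [And [Not ! [Not true]]]]

5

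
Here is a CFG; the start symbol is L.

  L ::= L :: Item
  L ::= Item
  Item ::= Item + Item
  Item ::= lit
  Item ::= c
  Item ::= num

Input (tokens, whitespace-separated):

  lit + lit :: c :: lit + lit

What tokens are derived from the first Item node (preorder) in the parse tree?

lit + lit

[L [L [L [Item [Item lit] + [Item lit]]] :: [Item c]] :: [Item [Item lit] + [Item lit]]]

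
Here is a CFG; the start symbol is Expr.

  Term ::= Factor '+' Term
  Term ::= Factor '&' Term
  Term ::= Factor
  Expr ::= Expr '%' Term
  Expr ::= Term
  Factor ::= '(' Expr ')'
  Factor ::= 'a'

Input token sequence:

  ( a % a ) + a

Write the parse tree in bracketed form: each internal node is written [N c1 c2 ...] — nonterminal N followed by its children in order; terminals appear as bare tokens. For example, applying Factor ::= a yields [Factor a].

Expr
Term
Factor + Term
( Expr ) + Term
( Expr % Term ) + Term
( Term % Term ) + Term
( Factor % Term ) + Term
( a % Term ) + Term
( a % Factor ) + Term
( a % a ) + Term
( a % a ) + Factor
( a % a ) + a

[Expr [Term [Factor ( [Expr [Expr [Term [Factor a]]] % [Term [Factor a]]] )] + [Term [Factor a]]]]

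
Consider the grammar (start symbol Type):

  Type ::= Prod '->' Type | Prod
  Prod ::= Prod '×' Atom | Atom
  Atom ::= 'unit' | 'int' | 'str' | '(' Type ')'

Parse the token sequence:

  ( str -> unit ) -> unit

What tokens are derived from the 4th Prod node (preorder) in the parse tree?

unit

[Type [Prod [Atom ( [Type [Prod [Atom str]] -> [Type [Prod [Atom unit]]]] )]] -> [Type [Prod [Atom unit]]]]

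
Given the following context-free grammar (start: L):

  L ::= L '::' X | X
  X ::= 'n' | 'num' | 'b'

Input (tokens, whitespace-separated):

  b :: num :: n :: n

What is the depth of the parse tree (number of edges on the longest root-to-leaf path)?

5

[L [L [L [L [X b]] :: [X num]] :: [X n]] :: [X n]]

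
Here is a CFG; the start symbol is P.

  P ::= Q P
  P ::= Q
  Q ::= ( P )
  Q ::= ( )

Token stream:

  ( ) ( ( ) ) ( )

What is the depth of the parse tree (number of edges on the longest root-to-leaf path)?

5

[P [Q ( )] [P [Q ( [P [Q ( )]] )] [P [Q ( )]]]]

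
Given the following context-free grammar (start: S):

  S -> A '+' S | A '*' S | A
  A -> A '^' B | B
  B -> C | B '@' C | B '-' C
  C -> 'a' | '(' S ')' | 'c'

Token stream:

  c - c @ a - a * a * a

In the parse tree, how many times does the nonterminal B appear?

[S [A [B [B [B [B [C c]] - [C c]] @ [C a]] - [C a]]] * [S [A [B [C a]]] * [S [A [B [C a]]]]]]

6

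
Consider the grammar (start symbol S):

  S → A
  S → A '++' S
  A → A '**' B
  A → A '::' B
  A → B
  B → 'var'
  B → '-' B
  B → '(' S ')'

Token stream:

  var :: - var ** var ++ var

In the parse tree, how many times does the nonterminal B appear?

5

[S [A [A [A [B var]] :: [B - [B var]]] ** [B var]] ++ [S [A [B var]]]]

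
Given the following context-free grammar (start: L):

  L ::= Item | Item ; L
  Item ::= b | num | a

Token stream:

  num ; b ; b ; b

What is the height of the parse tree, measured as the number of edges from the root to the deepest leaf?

5

[L [Item num] ; [L [Item b] ; [L [Item b] ; [L [Item b]]]]]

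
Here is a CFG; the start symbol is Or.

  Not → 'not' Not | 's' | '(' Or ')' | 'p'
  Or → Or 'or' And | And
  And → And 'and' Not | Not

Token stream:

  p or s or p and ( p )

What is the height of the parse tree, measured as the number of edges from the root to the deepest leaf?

[Or [Or [Or [And [Not p]]] or [And [Not s]]] or [And [And [Not p]] and [Not ( [Or [And [Not p]]] )]]]

6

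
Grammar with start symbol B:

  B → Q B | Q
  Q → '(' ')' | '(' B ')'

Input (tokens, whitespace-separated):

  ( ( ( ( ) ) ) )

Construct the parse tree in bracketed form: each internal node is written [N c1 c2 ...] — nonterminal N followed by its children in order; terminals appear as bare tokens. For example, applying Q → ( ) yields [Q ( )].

B
Q
( B )
( Q )
( ( B ) )
( ( Q ) )
( ( ( B ) ) )
( ( ( Q ) ) )
( ( ( ( ) ) ) )

[B [Q ( [B [Q ( [B [Q ( [B [Q ( )]] )]] )]] )]]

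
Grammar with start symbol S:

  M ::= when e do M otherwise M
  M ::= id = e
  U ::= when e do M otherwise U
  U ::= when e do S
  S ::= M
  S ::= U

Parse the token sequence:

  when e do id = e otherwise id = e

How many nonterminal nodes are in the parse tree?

[S [M when e do [M id = e] otherwise [M id = e]]]

4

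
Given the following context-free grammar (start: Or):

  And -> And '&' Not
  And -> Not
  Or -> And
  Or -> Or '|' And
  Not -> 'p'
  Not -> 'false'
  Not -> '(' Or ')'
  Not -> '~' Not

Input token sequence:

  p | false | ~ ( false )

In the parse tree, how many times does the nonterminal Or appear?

4

[Or [Or [Or [And [Not p]]] | [And [Not false]]] | [And [Not ~ [Not ( [Or [And [Not false]]] )]]]]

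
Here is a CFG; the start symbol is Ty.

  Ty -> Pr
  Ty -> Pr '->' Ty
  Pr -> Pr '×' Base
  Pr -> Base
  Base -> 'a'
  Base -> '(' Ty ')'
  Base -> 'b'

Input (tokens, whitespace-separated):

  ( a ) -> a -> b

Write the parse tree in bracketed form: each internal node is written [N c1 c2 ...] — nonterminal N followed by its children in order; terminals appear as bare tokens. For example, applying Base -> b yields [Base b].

[Ty [Pr [Base ( [Ty [Pr [Base a]]] )]] -> [Ty [Pr [Base a]] -> [Ty [Pr [Base b]]]]]

Ty
Pr -> Ty
Base -> Ty
( Ty ) -> Ty
( Pr ) -> Ty
( Base ) -> Ty
( a ) -> Ty
( a ) -> Pr -> Ty
( a ) -> Base -> Ty
( a ) -> a -> Ty
( a ) -> a -> Pr
( a ) -> a -> Base
( a ) -> a -> b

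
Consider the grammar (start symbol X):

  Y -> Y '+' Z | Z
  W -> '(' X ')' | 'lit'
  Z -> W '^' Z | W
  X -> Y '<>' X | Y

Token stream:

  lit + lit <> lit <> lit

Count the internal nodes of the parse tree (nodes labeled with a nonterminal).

[X [Y [Y [Z [W lit]]] + [Z [W lit]]] <> [X [Y [Z [W lit]]] <> [X [Y [Z [W lit]]]]]]

15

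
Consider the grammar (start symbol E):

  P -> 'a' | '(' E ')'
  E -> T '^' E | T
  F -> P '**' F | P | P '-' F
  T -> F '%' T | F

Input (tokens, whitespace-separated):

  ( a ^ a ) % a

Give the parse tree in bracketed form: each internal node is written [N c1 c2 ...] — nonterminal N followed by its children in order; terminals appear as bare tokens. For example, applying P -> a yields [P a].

E
T
F % T
P % T
( E ) % T
( T ^ E ) % T
( F ^ E ) % T
( P ^ E ) % T
( a ^ E ) % T
( a ^ T ) % T
( a ^ F ) % T
( a ^ P ) % T
( a ^ a ) % T
( a ^ a ) % F
( a ^ a ) % P
( a ^ a ) % a

[E [T [F [P ( [E [T [F [P a]]] ^ [E [T [F [P a]]]]] )]] % [T [F [P a]]]]]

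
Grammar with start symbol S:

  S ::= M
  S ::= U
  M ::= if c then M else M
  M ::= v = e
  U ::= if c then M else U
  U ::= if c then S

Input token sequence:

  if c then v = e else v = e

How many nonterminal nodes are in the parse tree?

[S [M if c then [M v = e] else [M v = e]]]

4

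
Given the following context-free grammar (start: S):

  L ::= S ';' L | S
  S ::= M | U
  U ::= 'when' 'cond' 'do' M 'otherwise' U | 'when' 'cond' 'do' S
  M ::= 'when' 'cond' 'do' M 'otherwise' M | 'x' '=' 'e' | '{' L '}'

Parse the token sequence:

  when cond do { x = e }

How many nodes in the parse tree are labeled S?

[S [U when cond do [S [M { [L [S [M x = e]]] }]]]]

3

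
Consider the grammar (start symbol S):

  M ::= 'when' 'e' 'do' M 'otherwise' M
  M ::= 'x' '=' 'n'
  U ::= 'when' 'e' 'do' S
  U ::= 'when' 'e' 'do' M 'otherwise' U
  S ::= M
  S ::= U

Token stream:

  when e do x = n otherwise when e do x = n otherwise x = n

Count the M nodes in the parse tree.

5

[S [M when e do [M x = n] otherwise [M when e do [M x = n] otherwise [M x = n]]]]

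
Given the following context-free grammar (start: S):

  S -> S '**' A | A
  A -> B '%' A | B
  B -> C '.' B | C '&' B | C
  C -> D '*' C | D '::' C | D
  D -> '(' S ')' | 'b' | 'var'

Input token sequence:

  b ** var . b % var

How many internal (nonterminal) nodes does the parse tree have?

[S [S [A [B [C [D b]]]]] ** [A [B [C [D var]] . [B [C [D b]]]] % [A [B [C [D var]]]]]]

17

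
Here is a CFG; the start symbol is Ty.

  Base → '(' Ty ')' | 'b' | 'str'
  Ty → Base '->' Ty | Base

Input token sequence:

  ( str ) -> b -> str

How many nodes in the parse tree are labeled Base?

[Ty [Base ( [Ty [Base str]] )] -> [Ty [Base b] -> [Ty [Base str]]]]

4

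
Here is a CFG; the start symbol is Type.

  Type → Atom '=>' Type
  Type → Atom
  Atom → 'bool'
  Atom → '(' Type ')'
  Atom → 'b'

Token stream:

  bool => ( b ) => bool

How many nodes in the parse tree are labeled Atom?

[Type [Atom bool] => [Type [Atom ( [Type [Atom b]] )] => [Type [Atom bool]]]]

4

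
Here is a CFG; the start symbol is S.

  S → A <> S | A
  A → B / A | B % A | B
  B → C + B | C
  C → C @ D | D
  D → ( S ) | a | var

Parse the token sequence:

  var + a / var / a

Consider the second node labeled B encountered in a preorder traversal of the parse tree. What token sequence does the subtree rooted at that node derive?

[S [A [B [C [D var]] + [B [C [D a]]]] / [A [B [C [D var]]] / [A [B [C [D a]]]]]]]

a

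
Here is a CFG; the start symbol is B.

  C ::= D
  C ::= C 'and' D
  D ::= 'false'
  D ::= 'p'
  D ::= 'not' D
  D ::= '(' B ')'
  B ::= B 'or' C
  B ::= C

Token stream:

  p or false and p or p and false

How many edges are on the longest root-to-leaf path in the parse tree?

[B [B [B [C [D p]]] or [C [C [D false]] and [D p]]] or [C [C [D p]] and [D false]]]

5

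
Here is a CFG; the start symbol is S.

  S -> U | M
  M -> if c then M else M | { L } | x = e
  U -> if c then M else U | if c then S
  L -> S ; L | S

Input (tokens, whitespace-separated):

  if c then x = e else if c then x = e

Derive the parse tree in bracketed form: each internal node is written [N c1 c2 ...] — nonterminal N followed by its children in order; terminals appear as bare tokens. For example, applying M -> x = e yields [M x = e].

S
U
if c then M else U
if c then x = e else U
if c then x = e else if c then S
if c then x = e else if c then M
if c then x = e else if c then x = e

[S [U if c then [M x = e] else [U if c then [S [M x = e]]]]]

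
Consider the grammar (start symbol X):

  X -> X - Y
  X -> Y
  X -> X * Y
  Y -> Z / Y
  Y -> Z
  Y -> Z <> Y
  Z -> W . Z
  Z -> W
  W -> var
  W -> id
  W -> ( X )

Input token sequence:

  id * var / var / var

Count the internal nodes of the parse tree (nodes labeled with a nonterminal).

14

[X [X [Y [Z [W id]]]] * [Y [Z [W var]] / [Y [Z [W var]] / [Y [Z [W var]]]]]]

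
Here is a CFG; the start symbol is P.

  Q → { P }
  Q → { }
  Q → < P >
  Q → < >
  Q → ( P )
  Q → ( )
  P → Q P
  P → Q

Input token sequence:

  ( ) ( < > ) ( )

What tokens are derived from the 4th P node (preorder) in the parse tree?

[P [Q ( )] [P [Q ( [P [Q < >]] )] [P [Q ( )]]]]

( )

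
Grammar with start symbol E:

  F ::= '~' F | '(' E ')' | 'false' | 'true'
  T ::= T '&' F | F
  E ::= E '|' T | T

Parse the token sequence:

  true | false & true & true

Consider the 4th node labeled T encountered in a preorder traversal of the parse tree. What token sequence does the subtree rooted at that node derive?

[E [E [T [F true]]] | [T [T [T [F false]] & [F true]] & [F true]]]

false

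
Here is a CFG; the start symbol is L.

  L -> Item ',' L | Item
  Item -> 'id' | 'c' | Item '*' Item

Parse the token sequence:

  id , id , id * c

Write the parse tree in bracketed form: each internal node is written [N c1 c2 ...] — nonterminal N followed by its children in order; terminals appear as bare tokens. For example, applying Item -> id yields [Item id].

[L [Item id] , [L [Item id] , [L [Item [Item id] * [Item c]]]]]

L
Item , L
id , L
id , Item , L
id , id , L
id , id , Item
id , id , Item * Item
id , id , id * Item
id , id , id * c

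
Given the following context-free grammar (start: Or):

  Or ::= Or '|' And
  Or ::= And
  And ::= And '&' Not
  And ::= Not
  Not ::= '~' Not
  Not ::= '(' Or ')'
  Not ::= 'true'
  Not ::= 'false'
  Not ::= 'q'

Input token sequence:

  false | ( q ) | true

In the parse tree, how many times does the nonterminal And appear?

4

[Or [Or [Or [And [Not false]]] | [And [Not ( [Or [And [Not q]]] )]]] | [And [Not true]]]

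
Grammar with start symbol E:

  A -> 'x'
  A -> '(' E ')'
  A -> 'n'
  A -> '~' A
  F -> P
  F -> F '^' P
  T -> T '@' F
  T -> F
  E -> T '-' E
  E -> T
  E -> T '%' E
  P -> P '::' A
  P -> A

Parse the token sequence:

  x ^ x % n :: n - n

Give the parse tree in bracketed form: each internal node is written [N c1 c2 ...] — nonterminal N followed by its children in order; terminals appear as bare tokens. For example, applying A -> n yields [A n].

[E [T [F [F [P [A x]]] ^ [P [A x]]]] % [E [T [F [P [P [A n]] :: [A n]]]] - [E [T [F [P [A n]]]]]]]

E
T % E
F % E
F ^ P % E
P ^ P % E
A ^ P % E
x ^ P % E
x ^ A % E
x ^ x % E
x ^ x % T - E
x ^ x % F - E
x ^ x % P - E
x ^ x % P :: A - E
x ^ x % A :: A - E
x ^ x % n :: A - E
x ^ x % n :: n - E
x ^ x % n :: n - T
x ^ x % n :: n - F
x ^ x % n :: n - P
x ^ x % n :: n - A
x ^ x % n :: n - n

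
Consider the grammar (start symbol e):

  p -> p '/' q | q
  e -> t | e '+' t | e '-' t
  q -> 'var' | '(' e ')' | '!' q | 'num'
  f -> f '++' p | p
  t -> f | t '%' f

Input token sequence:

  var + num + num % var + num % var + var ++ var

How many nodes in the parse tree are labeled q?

[e [e [e [e [e [t [f [p [q var]]]]] + [t [f [p [q num]]]]] + [t [t [f [p [q num]]]] % [f [p [q var]]]]] + [t [t [f [p [q num]]]] % [f [p [q var]]]]] + [t [f [f [p [q var]]] ++ [p [q var]]]]]

8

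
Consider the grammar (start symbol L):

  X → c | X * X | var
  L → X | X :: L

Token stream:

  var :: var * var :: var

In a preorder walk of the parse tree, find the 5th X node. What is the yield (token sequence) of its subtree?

[L [X var] :: [L [X [X var] * [X var]] :: [L [X var]]]]

var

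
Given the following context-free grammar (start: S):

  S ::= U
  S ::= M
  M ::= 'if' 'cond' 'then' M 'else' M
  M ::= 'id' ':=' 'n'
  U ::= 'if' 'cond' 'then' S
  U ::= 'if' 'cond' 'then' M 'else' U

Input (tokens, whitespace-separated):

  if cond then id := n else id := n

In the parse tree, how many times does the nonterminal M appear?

3

[S [M if cond then [M id := n] else [M id := n]]]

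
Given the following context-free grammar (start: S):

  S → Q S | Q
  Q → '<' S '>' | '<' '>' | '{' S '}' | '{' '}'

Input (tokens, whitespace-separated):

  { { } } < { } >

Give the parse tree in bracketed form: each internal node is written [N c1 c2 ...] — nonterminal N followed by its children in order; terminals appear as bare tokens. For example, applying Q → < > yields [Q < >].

S
Q S
{ S } S
{ Q } S
{ { } } S
{ { } } Q
{ { } } < S >
{ { } } < Q >
{ { } } < { } >

[S [Q { [S [Q { }]] }] [S [Q < [S [Q { }]] >]]]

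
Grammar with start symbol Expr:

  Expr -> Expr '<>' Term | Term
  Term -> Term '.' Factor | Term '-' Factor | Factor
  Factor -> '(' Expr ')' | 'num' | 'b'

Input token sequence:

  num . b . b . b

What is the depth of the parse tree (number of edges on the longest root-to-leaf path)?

6

[Expr [Term [Term [Term [Term [Factor num]] . [Factor b]] . [Factor b]] . [Factor b]]]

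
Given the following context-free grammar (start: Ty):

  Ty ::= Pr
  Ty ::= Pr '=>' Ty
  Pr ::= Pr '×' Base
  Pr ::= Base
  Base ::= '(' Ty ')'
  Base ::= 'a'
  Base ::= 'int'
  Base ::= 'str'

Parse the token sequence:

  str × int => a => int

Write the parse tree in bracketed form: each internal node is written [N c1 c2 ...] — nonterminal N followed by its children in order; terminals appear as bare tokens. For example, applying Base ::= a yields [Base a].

[Ty [Pr [Pr [Base str]] × [Base int]] => [Ty [Pr [Base a]] => [Ty [Pr [Base int]]]]]

Ty
Pr => Ty
Pr × Base => Ty
Base × Base => Ty
str × Base => Ty
str × int => Ty
str × int => Pr => Ty
str × int => Base => Ty
str × int => a => Ty
str × int => a => Pr
str × int => a => Base
str × int => a => int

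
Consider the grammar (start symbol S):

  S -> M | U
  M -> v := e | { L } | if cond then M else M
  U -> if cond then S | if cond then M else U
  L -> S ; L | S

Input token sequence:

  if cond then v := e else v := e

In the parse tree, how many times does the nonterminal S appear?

[S [M if cond then [M v := e] else [M v := e]]]

1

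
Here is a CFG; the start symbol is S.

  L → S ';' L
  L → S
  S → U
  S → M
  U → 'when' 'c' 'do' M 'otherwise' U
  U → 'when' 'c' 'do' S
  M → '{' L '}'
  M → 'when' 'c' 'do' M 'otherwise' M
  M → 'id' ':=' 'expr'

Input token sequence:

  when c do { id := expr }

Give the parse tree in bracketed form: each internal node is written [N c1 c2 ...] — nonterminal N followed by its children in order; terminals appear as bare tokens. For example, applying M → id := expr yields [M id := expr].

S
U
when c do S
when c do M
when c do { L }
when c do { S }
when c do { M }
when c do { id := expr }

[S [U when c do [S [M { [L [S [M id := expr]]] }]]]]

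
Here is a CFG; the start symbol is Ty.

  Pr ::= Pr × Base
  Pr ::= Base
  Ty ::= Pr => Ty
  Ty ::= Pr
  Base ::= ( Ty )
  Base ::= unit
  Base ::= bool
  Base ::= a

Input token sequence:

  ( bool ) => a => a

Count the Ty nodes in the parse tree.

[Ty [Pr [Base ( [Ty [Pr [Base bool]]] )]] => [Ty [Pr [Base a]] => [Ty [Pr [Base a]]]]]

4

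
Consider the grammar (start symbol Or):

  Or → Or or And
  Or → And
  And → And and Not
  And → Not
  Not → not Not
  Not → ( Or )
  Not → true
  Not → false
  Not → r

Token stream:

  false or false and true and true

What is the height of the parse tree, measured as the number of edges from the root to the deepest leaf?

5

[Or [Or [And [Not false]]] or [And [And [And [Not false]] and [Not true]] and [Not true]]]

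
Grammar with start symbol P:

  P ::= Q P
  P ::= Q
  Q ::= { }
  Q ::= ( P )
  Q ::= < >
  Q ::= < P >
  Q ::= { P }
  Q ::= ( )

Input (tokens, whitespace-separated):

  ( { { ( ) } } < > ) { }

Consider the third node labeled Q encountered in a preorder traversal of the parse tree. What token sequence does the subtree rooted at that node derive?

[P [Q ( [P [Q { [P [Q { [P [Q ( )]] }]] }] [P [Q < >]]] )] [P [Q { }]]]

{ ( ) }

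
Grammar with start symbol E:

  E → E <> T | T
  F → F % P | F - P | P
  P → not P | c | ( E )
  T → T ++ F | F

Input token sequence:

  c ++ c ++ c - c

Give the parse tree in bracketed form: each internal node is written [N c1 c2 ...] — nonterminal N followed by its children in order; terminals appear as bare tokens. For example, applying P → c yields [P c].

E
T
T ++ F
T ++ F ++ F
F ++ F ++ F
P ++ F ++ F
c ++ F ++ F
c ++ P ++ F
c ++ c ++ F
c ++ c ++ F - P
c ++ c ++ P - P
c ++ c ++ c - P
c ++ c ++ c - c

[E [T [T [T [F [P c]]] ++ [F [P c]]] ++ [F [F [P c]] - [P c]]]]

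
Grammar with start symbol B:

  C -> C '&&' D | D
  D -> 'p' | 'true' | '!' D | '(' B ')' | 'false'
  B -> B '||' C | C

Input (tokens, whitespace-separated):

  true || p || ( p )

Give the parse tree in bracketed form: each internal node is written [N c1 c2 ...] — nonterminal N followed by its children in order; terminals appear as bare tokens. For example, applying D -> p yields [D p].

B
B || C
B || C || C
C || C || C
D || C || C
true || C || C
true || D || C
true || p || C
true || p || D
true || p || ( B )
true || p || ( C )
true || p || ( D )
true || p || ( p )

[B [B [B [C [D true]]] || [C [D p]]] || [C [D ( [B [C [D p]]] )]]]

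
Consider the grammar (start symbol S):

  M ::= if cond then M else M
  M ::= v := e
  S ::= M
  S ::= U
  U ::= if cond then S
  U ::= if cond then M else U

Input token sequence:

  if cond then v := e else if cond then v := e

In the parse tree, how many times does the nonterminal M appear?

2

[S [U if cond then [M v := e] else [U if cond then [S [M v := e]]]]]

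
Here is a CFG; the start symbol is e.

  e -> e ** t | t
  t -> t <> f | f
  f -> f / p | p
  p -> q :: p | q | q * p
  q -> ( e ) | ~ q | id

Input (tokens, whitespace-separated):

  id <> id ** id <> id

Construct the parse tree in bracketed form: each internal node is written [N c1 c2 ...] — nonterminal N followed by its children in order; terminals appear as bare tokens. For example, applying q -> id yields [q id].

[e [e [t [t [f [p [q id]]]] <> [f [p [q id]]]]] ** [t [t [f [p [q id]]]] <> [f [p [q id]]]]]

e
e ** t
t ** t
t <> f ** t
f <> f ** t
p <> f ** t
q <> f ** t
id <> f ** t
id <> p ** t
id <> q ** t
id <> id ** t
id <> id ** t <> f
id <> id ** f <> f
id <> id ** p <> f
id <> id ** q <> f
id <> id ** id <> f
id <> id ** id <> p
id <> id ** id <> q
id <> id ** id <> id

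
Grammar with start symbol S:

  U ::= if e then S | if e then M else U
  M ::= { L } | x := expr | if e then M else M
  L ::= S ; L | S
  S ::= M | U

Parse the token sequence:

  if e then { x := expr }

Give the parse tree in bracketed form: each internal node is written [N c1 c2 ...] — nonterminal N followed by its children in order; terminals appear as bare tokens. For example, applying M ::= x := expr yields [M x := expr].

[S [U if e then [S [M { [L [S [M x := expr]]] }]]]]

S
U
if e then S
if e then M
if e then { L }
if e then { S }
if e then { M }
if e then { x := expr }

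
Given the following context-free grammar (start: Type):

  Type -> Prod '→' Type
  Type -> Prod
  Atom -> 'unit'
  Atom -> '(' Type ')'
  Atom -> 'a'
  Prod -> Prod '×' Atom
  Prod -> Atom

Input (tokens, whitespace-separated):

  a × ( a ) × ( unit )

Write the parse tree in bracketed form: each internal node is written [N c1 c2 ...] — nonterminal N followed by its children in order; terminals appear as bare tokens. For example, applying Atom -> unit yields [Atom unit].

Type
Prod
Prod × Atom
Prod × Atom × Atom
Atom × Atom × Atom
a × Atom × Atom
a × ( Type ) × Atom
a × ( Prod ) × Atom
a × ( Atom ) × Atom
a × ( a ) × Atom
a × ( a ) × ( Type )
a × ( a ) × ( Prod )
a × ( a ) × ( Atom )
a × ( a ) × ( unit )

[Type [Prod [Prod [Prod [Atom a]] × [Atom ( [Type [Prod [Atom a]]] )]] × [Atom ( [Type [Prod [Atom unit]]] )]]]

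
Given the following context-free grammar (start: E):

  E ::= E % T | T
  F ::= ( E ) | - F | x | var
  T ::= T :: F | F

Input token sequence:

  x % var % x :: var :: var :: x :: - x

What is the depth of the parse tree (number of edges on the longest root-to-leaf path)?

[E [E [E [T [F x]]] % [T [F var]]] % [T [T [T [T [T [F x]] :: [F var]] :: [F var]] :: [F x]] :: [F - [F x]]]]

7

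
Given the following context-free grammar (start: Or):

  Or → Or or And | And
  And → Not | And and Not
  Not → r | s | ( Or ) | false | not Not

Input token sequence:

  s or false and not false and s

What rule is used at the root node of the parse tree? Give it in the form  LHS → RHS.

Or → Or or And

[Or [Or [And [Not s]]] or [And [And [And [Not false]] and [Not not [Not false]]] and [Not s]]]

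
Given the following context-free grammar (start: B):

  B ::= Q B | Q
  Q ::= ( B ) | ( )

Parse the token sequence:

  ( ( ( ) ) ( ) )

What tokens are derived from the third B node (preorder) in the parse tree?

( )

[B [Q ( [B [Q ( [B [Q ( )]] )] [B [Q ( )]]] )]]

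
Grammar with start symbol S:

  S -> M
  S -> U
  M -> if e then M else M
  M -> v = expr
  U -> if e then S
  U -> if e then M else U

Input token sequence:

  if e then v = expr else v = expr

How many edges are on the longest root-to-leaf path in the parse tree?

[S [M if e then [M v = expr] else [M v = expr]]]

3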